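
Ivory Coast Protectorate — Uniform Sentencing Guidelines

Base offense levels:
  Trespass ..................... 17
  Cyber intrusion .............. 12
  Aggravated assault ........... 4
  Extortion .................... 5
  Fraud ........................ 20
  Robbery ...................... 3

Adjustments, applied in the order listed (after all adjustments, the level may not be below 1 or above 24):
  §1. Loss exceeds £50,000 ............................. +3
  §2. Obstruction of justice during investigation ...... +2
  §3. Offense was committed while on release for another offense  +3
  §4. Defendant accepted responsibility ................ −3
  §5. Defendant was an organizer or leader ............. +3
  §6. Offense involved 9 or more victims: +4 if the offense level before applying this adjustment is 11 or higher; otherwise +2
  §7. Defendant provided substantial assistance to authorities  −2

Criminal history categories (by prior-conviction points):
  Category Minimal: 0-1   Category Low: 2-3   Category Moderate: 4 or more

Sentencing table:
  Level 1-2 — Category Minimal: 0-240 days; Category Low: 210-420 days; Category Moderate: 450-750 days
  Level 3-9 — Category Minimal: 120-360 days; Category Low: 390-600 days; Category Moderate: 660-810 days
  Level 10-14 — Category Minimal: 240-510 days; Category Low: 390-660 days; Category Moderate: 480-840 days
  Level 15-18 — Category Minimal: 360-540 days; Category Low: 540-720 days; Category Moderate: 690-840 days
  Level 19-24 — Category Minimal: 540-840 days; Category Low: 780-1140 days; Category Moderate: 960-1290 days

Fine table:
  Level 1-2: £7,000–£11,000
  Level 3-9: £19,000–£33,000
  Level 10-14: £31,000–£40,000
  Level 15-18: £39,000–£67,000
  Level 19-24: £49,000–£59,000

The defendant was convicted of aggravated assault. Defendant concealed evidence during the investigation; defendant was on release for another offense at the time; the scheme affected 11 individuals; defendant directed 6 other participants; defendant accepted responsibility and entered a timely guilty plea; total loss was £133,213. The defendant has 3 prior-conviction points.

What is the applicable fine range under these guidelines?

Base offense level for aggravated assault: 4.
§1 applies: 4 + 3 = 7.
§2 applies: 7 + 2 = 9.
§3 applies: 9 + 3 = 12.
§4 applies: 12 − 3 = 9.
§5 applies: 9 + 3 = 12.
§6 applies (level before this adjustment is 12 ≥ 11, so +4): 12 + 4 = 16.
Final offense level: 16.
Level 16 falls in the 15-18 band.
Fine table: Level 15-18 → £39,000–£67,000.

£39,000–£67,000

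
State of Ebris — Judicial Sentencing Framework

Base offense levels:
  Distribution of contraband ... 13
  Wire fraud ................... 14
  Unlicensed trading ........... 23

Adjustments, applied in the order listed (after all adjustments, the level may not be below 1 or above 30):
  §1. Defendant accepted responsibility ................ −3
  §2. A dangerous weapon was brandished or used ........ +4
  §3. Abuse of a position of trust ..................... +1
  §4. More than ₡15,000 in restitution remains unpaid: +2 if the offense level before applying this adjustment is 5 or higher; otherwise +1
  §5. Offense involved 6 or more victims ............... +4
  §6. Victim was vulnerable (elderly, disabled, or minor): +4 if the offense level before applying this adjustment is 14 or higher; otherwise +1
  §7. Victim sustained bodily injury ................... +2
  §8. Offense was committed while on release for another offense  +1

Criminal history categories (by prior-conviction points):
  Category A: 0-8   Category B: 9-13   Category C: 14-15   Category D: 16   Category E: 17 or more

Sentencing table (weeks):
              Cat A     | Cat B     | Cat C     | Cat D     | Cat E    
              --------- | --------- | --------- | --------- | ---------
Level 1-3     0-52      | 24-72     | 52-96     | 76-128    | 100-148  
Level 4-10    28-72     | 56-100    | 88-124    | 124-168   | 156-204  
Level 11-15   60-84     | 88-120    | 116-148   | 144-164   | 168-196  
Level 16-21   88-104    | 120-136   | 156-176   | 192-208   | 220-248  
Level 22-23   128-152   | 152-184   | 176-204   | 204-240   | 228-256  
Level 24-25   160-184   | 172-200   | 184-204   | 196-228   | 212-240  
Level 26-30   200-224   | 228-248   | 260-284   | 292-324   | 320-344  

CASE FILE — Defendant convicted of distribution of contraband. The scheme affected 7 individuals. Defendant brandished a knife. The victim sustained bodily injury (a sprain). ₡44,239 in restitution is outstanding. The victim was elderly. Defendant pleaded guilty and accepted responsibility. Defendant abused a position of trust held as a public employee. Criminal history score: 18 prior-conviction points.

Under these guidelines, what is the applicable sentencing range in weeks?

Base offense level for distribution of contraband: 13.
§1 applies: 13 − 3 = 10.
§2 applies: 10 + 4 = 14.
§3 applies: 14 + 1 = 15.
§4 applies (level before this adjustment is 15 ≥ 5, so +2): 15 + 2 = 17.
§5 applies: 17 + 4 = 21.
§6 applies (level before this adjustment is 21 ≥ 14, so +4): 21 + 4 = 25.
§7 applies: 25 + 2 = 27.
§8 does not apply.
Final offense level: 27.
Criminal history: 18 prior points → Category E (17+).
Level 27 falls in the 26-30 band.
Grid: Level 26-30 × Category E = 320-344 weeks.

320-344 weeks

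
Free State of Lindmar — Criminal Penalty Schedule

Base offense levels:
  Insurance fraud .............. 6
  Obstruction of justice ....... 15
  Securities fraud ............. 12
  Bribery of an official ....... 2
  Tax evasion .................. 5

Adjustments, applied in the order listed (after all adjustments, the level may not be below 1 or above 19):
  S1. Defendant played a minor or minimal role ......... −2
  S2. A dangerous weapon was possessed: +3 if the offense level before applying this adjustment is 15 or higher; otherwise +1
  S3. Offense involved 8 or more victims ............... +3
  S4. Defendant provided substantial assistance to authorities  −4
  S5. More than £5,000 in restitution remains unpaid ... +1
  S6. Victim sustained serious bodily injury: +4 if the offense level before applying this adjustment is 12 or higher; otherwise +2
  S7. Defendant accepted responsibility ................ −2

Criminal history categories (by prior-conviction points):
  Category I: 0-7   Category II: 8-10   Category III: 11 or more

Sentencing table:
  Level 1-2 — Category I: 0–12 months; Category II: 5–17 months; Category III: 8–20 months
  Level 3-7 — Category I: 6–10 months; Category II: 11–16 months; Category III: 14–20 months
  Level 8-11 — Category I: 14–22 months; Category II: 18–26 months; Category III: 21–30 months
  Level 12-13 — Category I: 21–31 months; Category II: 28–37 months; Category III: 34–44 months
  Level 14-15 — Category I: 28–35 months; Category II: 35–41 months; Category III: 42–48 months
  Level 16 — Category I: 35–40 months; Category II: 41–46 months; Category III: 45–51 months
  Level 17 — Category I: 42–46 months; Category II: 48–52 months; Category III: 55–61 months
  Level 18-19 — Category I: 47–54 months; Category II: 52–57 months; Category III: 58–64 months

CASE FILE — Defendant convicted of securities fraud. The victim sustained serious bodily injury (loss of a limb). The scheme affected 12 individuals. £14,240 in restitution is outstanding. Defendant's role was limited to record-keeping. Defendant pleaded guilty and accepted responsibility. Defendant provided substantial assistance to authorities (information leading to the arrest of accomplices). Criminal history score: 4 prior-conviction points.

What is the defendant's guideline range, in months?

Base offense level for securities fraud: 12.
S1 applies: 12 − 2 = 10.
S3 applies: 10 + 3 = 13.
S4 applies: 13 − 4 = 9.
S5 applies: 9 + 1 = 10.
S6 applies (level before this adjustment is 10 < 12, so +2): 10 + 2 = 12.
S7 applies: 12 − 2 = 10.
Final offense level: 10.
Criminal history: 4 prior points → Category I (0-7).
Level 10 falls in the 8-11 band.
Grid: Level 8-11 × Category I = 14-22 months.

14-22 months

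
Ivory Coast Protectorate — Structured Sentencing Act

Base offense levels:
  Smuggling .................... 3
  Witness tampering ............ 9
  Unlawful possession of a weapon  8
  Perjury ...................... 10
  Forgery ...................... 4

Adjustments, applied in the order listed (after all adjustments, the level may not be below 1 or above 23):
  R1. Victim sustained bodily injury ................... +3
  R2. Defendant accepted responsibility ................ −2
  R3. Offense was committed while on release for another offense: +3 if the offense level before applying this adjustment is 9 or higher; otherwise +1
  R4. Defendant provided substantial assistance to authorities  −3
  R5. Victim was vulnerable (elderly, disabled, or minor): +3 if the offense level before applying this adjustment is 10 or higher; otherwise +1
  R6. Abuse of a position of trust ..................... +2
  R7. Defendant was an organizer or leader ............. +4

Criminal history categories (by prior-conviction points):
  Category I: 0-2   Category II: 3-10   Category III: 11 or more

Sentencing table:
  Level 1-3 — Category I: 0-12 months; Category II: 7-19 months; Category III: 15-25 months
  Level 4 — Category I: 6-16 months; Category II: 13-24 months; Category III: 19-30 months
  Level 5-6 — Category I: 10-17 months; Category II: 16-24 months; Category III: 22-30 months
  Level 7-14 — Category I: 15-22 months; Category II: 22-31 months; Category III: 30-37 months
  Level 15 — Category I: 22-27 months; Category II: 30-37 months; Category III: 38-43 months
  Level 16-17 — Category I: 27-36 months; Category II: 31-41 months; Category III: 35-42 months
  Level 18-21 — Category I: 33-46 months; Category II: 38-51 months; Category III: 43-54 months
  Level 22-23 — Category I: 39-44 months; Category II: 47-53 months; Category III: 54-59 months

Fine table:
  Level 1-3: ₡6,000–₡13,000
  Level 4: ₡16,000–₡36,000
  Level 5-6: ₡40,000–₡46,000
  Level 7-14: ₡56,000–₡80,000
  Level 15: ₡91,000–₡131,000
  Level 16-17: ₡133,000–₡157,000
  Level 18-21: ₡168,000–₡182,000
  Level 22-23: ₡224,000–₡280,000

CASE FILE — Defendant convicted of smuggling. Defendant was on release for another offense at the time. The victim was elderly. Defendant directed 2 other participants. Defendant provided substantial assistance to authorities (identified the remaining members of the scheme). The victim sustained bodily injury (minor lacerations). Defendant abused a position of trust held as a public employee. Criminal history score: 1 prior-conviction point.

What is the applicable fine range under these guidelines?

Base offense level for smuggling: 3.
R1 applies: 3 + 3 = 6.
R2 does not apply.
R3 applies (level before this adjustment is 6 < 9, so +1): 6 + 1 = 7.
R4 applies: 7 − 3 = 4.
R5 applies (level before this adjustment is 4 < 10, so +1): 4 + 1 = 5.
R6 applies: 5 + 2 = 7.
R7 applies: 7 + 4 = 11.
Final offense level: 11.
Level 11 falls in the 7-14 band.
Fine table: Level 7-14 → ₡56,000–₡80,000.

₡56,000–₡80,000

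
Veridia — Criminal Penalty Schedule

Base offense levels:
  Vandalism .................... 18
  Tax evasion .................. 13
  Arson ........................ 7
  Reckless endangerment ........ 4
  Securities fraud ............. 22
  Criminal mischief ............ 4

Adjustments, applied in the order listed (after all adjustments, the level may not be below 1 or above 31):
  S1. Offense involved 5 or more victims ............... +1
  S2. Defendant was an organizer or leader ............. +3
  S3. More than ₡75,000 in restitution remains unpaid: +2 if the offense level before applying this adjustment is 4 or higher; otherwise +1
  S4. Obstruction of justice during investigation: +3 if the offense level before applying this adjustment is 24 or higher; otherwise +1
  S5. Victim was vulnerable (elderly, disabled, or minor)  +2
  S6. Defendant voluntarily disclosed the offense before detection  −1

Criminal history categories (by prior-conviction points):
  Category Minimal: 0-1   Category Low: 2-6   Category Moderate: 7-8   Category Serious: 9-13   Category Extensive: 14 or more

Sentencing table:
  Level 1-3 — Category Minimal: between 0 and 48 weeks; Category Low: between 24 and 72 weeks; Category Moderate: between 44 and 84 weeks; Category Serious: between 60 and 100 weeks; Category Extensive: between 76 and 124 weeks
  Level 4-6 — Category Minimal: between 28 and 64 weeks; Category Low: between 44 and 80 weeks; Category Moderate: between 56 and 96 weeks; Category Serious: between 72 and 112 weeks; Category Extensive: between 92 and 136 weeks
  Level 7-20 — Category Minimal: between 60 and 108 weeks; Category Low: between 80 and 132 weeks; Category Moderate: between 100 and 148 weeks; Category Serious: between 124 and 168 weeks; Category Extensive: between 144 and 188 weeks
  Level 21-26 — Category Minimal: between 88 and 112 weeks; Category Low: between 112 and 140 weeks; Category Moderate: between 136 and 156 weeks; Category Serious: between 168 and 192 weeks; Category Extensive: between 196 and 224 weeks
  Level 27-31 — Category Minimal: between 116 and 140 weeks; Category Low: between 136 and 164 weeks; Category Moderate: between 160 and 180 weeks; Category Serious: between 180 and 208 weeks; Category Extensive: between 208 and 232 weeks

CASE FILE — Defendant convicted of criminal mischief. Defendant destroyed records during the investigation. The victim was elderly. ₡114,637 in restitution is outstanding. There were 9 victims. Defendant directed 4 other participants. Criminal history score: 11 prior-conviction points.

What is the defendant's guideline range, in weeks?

124-168 weeks

Base offense level for criminal mischief: 4.
S1 applies: 4 + 1 = 5.
S2 applies: 5 + 3 = 8.
S3 applies (level before this adjustment is 8 ≥ 4, so +2): 8 + 2 = 10.
S4 applies (level before this adjustment is 10 < 24, so +1): 10 + 1 = 11.
S5 applies: 11 + 2 = 13.
S6 does not apply.
Final offense level: 13.
Criminal history: 11 prior points → Category Serious (9-13).
Level 13 falls in the 7-20 band.
Grid: Level 7-20 × Category Serious = 124-168 weeks.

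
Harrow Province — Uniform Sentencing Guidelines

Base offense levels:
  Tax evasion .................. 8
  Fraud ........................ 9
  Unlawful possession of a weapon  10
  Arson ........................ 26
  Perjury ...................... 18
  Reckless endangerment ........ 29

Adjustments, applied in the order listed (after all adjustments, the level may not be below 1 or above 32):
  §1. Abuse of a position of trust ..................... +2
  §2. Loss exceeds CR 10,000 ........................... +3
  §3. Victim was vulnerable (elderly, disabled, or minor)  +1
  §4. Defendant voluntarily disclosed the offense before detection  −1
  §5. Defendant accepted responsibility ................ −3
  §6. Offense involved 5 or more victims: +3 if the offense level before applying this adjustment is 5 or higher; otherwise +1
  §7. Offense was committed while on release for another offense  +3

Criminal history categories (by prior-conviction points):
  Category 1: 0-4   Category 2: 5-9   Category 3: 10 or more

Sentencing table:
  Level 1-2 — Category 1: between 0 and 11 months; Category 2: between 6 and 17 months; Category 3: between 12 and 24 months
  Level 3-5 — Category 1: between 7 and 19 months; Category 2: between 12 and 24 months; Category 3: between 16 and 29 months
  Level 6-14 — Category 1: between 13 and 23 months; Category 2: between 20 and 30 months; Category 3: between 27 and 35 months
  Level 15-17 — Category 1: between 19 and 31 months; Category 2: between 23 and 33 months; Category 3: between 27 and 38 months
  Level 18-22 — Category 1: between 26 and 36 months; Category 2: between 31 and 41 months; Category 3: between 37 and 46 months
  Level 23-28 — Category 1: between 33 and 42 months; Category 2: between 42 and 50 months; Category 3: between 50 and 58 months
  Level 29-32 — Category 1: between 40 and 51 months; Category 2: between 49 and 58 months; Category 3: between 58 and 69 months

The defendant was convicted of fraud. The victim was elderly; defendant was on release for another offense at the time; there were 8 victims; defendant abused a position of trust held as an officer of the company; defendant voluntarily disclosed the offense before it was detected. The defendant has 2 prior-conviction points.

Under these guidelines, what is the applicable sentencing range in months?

19-31 months

Base offense level for fraud: 9.
§1 applies: 9 + 2 = 11.
§3 applies: 11 + 1 = 12.
§4 applies: 12 − 1 = 11.
§6 applies (level before this adjustment is 11 ≥ 5, so +3): 11 + 3 = 14.
§7 applies: 14 + 3 = 17.
Final offense level: 17.
Criminal history: 2 prior points → Category 1 (0-4).
Level 17 falls in the 15-17 band.
Grid: Level 15-17 × Category 1 = 19-31 months.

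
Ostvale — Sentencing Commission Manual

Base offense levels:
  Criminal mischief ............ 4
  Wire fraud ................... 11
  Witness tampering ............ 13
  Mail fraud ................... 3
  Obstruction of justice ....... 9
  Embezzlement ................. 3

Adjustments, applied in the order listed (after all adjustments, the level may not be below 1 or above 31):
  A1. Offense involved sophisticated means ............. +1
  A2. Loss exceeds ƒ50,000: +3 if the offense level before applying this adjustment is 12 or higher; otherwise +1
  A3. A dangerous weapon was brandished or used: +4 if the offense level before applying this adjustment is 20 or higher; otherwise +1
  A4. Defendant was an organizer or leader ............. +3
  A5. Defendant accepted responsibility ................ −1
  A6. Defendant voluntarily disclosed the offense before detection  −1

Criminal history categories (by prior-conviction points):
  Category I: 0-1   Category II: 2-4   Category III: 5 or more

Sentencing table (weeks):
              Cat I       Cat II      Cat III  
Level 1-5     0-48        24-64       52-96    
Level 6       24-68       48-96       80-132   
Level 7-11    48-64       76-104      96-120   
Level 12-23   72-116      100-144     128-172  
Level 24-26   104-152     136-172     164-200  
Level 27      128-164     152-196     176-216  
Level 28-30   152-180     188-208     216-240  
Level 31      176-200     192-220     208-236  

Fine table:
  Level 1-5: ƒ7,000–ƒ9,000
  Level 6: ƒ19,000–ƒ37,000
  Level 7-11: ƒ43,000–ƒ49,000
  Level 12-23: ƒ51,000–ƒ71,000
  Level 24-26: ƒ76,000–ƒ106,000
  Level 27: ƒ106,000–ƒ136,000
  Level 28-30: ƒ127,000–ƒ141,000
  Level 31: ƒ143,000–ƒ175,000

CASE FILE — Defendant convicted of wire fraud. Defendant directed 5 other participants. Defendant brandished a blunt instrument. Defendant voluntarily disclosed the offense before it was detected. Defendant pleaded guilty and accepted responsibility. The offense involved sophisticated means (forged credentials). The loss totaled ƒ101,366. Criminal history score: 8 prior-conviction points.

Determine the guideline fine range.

Base offense level for wire fraud: 11.
A1 applies: 11 + 1 = 12.
A2 applies (level before this adjustment is 12 ≥ 12, so +3): 12 + 3 = 15.
A3 applies (level before this adjustment is 15 < 20, so +1): 15 + 1 = 16.
A4 applies: 16 + 3 = 19.
A5 applies: 19 − 1 = 18.
A6 applies: 18 − 1 = 17.
Final offense level: 17.
Level 17 falls in the 12-23 band.
Fine table: Level 12-23 → ƒ51,000–ƒ71,000.

ƒ51,000–ƒ71,000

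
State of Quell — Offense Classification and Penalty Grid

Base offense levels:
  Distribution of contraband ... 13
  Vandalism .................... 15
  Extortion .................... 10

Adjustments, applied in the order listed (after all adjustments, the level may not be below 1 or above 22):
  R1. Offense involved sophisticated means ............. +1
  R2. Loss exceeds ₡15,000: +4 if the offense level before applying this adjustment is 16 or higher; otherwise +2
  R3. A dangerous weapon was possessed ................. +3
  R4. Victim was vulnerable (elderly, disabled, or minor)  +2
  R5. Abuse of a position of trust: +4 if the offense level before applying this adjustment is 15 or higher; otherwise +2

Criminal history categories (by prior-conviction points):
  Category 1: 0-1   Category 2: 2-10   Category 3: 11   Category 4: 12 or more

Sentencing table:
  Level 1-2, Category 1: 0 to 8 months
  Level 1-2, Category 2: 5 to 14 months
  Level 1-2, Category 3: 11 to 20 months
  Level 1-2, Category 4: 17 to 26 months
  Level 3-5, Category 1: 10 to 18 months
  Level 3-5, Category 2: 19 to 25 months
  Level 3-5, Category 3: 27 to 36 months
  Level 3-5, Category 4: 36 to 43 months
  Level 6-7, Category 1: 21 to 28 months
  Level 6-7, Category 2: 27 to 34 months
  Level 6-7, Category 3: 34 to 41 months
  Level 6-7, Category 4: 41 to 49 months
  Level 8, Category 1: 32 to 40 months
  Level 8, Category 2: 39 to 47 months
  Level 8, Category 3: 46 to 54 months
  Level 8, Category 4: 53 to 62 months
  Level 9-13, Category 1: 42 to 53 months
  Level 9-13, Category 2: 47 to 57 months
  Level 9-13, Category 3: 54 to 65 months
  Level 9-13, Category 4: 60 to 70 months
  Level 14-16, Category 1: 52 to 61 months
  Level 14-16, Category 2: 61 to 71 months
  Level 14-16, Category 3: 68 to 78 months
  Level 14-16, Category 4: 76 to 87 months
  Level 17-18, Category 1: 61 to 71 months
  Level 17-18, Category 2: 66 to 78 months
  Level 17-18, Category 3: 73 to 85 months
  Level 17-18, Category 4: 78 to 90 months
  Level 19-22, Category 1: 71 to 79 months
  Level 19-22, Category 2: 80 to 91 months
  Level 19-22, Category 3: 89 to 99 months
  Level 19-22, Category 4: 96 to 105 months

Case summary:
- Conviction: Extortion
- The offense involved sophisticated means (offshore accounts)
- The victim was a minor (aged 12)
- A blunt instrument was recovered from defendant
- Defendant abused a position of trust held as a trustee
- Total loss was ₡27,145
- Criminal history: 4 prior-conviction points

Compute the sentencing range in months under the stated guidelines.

80-91 months

Base offense level for extortion: 10.
R1 applies: 10 + 1 = 11.
R2 applies (level before this adjustment is 11 < 16, so +2): 11 + 2 = 13.
R3 applies: 13 + 3 = 16.
R4 applies: 16 + 2 = 18.
R5 applies (level before this adjustment is 18 ≥ 15, so +4): 18 + 4 = 22.
Final offense level: 22.
Criminal history: 4 prior points → Category 2 (2-10).
Level 22 falls in the 19-22 band.
Grid: Level 19-22 × Category 2 = 80-91 months.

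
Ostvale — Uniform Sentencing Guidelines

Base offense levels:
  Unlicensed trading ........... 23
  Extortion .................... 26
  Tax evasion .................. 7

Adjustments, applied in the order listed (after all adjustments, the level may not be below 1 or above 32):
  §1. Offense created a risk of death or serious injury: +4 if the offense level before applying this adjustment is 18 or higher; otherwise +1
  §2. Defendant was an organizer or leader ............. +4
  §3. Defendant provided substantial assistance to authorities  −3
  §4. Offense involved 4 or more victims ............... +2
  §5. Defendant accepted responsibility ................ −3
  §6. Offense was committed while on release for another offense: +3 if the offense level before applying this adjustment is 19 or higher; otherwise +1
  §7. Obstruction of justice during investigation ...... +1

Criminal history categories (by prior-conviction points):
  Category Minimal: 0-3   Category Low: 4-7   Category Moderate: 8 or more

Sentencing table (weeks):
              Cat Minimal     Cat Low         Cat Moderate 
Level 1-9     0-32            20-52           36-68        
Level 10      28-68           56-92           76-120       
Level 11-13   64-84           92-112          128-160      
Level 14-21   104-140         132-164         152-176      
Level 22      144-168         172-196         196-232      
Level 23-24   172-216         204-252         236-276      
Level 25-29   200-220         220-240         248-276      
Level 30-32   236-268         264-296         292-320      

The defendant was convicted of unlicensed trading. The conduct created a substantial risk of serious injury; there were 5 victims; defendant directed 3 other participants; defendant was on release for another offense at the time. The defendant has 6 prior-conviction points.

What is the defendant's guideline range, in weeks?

264-296 weeks

Base offense level for unlicensed trading: 23.
§1 applies (level before this adjustment is 23 ≥ 18, so +4): 23 + 4 = 27.
§2 applies: 27 + 4 = 31.
§4 applies: 31 + 2 = 33.
§6 applies (level before this adjustment is 33 ≥ 19, so +3): 33 + 3 = 36.
§7 does not apply.
Level 36 exceeds the maximum of 32; capped at 32.
Final offense level: 32.
Criminal history: 6 prior points → Category Low (4-7).
Level 32 falls in the 30-32 band.
Grid: Level 30-32 × Category Low = 264-296 weeks.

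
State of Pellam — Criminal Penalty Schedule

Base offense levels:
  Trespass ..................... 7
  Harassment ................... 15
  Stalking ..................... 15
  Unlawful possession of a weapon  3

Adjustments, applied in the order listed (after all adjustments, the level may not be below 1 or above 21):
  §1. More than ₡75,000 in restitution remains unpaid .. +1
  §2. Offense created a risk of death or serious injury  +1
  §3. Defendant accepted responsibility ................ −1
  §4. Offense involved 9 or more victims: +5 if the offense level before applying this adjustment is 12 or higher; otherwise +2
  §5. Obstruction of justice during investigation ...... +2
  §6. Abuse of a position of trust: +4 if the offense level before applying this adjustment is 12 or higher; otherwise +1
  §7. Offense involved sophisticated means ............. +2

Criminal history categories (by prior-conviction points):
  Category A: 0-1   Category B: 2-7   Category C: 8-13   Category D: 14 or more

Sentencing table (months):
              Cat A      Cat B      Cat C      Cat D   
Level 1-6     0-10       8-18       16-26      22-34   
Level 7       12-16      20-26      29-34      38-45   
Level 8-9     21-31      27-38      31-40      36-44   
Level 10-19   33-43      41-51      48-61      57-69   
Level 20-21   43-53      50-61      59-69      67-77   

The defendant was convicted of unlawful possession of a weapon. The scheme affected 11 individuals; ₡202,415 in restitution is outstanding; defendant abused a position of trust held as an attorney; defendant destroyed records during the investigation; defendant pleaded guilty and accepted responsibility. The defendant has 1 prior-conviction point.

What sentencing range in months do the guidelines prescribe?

21-31 months

Base offense level for unlawful possession of a weapon: 3.
§1 applies: 3 + 1 = 4.
§3 applies: 4 − 1 = 3.
§4 applies (level before this adjustment is 3 < 12, so +2): 3 + 2 = 5.
§5 applies: 5 + 2 = 7.
§6 applies (level before this adjustment is 7 < 12, so +1): 7 + 1 = 8.
§7 does not apply.
Final offense level: 8.
Criminal history: 1 prior point → Category A (0-1).
Level 8 falls in the 8-9 band.
Grid: Level 8-9 × Category A = 21-31 months.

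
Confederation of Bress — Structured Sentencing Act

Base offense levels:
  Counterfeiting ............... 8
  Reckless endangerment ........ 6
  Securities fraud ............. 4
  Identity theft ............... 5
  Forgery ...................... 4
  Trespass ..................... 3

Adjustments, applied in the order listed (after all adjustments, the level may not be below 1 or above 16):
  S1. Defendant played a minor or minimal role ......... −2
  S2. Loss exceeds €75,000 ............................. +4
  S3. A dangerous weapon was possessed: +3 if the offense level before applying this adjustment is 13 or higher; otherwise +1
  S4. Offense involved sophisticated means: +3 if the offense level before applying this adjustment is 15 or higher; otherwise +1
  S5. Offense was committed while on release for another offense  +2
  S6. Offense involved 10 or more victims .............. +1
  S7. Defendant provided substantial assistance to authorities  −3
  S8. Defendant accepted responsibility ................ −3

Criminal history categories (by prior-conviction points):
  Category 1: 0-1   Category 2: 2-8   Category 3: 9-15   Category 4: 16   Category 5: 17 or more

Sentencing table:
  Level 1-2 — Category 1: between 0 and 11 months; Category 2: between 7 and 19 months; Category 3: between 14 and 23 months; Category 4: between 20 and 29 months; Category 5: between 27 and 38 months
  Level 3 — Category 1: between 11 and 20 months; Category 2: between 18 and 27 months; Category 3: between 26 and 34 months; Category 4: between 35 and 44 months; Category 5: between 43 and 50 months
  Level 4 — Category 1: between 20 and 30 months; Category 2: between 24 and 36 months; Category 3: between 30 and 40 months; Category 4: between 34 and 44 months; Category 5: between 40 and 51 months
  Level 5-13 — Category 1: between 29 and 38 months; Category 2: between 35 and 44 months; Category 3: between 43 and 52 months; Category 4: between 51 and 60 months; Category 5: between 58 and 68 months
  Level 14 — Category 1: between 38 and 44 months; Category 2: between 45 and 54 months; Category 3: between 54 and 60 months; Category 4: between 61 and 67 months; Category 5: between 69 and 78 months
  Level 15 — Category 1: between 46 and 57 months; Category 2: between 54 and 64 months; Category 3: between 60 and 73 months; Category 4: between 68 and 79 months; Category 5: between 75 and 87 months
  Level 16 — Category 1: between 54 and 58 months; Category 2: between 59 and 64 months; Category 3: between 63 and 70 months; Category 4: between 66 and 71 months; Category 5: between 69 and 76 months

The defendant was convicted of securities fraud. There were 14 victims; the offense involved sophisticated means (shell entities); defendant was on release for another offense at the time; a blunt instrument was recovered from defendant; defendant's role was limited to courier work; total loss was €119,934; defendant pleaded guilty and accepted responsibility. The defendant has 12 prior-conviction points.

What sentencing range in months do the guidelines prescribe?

43-52 months

Base offense level for securities fraud: 4.
S1 applies: 4 − 2 = 2.
S2 applies: 2 + 4 = 6.
S3 applies (level before this adjustment is 6 < 13, so +1): 6 + 1 = 7.
S4 applies (level before this adjustment is 7 < 15, so +1): 7 + 1 = 8.
S5 applies: 8 + 2 = 10.
S6 applies: 10 + 1 = 11.
S8 applies: 11 − 3 = 8.
Final offense level: 8.
Criminal history: 12 prior points → Category 3 (9-15).
Level 8 falls in the 5-13 band.
Grid: Level 5-13 × Category 3 = 43-52 months.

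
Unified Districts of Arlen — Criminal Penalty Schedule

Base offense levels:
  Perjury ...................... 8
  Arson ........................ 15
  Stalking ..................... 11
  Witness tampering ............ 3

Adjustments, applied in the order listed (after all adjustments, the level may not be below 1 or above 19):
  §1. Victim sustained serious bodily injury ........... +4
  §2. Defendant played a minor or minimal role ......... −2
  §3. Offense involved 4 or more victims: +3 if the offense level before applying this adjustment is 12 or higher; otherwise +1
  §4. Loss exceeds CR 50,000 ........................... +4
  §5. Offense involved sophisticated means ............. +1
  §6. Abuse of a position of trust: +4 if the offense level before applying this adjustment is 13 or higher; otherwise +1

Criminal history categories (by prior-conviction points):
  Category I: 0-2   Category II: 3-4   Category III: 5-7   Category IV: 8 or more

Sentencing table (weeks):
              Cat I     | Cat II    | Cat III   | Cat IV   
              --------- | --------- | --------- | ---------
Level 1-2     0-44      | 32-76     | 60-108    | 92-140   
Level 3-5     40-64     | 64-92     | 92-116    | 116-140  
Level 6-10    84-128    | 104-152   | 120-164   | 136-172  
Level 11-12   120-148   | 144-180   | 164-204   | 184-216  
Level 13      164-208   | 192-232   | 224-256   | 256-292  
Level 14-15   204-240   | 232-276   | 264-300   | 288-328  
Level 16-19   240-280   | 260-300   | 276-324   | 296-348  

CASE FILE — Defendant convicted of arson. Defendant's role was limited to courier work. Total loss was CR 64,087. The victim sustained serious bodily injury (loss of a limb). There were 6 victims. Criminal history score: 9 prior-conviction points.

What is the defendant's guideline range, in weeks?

Base offense level for arson: 15.
§1 applies: 15 + 4 = 19.
§2 applies: 19 − 2 = 17.
§3 applies (level before this adjustment is 17 ≥ 12, so +3): 17 + 3 = 20.
§4 applies: 20 + 4 = 24.
§5 does not apply.
§6 does not apply.
Level 24 exceeds the maximum of 19; capped at 19.
Final offense level: 19.
Criminal history: 9 prior points → Category IV (8+).
Level 19 falls in the 16-19 band.
Grid: Level 16-19 × Category IV = 296-348 weeks.

296-348 weeks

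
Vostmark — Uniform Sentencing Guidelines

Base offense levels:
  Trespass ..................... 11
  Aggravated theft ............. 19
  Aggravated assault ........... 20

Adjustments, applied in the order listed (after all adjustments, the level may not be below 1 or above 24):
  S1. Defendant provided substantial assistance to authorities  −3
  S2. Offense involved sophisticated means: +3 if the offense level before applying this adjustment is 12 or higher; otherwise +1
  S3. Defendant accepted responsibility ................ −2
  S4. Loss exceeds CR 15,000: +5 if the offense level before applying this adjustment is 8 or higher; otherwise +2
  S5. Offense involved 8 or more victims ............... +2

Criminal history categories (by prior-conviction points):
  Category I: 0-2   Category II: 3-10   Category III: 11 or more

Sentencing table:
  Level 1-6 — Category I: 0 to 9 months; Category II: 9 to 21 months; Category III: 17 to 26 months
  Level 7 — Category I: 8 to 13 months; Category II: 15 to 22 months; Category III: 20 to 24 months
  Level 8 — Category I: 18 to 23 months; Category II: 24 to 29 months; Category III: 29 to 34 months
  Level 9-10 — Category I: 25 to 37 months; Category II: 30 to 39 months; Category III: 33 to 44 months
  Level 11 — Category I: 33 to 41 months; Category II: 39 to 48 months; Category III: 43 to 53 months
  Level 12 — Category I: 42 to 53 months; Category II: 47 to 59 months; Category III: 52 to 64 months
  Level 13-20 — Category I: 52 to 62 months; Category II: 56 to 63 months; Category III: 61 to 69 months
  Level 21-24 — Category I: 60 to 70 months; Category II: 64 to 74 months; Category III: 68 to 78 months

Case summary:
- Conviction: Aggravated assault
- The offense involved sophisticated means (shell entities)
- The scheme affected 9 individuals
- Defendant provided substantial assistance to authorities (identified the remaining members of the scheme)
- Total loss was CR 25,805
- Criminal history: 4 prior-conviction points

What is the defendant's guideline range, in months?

64-74 months

Base offense level for aggravated assault: 20.
S1 applies: 20 − 3 = 17.
S2 applies (level before this adjustment is 17 ≥ 12, so +3): 17 + 3 = 20.
S4 applies (level before this adjustment is 20 ≥ 8, so +5): 20 + 5 = 25.
S5 applies: 25 + 2 = 27.
Level 27 exceeds the maximum of 24; capped at 24.
Final offense level: 24.
Criminal history: 4 prior points → Category II (3-10).
Level 24 falls in the 21-24 band.
Grid: Level 21-24 × Category II = 64-74 months.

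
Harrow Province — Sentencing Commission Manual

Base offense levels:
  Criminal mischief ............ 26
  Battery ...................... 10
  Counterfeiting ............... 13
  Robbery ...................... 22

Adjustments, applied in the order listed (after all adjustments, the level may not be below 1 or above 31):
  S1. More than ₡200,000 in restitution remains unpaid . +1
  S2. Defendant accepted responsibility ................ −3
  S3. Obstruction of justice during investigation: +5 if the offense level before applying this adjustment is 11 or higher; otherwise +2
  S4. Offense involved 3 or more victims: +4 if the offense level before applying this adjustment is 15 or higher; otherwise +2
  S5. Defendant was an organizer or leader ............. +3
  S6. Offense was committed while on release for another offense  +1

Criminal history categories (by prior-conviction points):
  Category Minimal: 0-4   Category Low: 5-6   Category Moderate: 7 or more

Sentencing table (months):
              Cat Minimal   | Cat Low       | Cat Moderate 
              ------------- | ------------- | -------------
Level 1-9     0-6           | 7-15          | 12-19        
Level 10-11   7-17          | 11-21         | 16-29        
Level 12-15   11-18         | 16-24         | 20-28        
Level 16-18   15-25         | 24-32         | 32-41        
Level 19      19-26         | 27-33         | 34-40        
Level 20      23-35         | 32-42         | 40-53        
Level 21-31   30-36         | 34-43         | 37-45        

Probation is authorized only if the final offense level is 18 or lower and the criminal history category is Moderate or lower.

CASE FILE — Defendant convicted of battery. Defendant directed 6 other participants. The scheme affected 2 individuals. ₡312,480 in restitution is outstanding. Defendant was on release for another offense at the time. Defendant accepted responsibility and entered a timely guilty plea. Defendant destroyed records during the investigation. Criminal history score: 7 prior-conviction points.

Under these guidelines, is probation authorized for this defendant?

Yes

Base offense level for battery: 10.
S1 applies: 10 + 1 = 11.
S2 applies: 11 − 3 = 8.
S3 applies (level before this adjustment is 8 < 11, so +2): 8 + 2 = 10.
S4 does not apply.
S5 applies: 10 + 3 = 13.
S6 applies: 13 + 1 = 14.
Final offense level: 14.
Criminal history: 7 prior points → Category Moderate (7+).
Level 14 falls in the 12-15 band.
Grid: Level 12-15 × Category Moderate = 20-28 months.
Probation check: level 14 ≤ 18 and category Moderate ≤ Moderate → eligible.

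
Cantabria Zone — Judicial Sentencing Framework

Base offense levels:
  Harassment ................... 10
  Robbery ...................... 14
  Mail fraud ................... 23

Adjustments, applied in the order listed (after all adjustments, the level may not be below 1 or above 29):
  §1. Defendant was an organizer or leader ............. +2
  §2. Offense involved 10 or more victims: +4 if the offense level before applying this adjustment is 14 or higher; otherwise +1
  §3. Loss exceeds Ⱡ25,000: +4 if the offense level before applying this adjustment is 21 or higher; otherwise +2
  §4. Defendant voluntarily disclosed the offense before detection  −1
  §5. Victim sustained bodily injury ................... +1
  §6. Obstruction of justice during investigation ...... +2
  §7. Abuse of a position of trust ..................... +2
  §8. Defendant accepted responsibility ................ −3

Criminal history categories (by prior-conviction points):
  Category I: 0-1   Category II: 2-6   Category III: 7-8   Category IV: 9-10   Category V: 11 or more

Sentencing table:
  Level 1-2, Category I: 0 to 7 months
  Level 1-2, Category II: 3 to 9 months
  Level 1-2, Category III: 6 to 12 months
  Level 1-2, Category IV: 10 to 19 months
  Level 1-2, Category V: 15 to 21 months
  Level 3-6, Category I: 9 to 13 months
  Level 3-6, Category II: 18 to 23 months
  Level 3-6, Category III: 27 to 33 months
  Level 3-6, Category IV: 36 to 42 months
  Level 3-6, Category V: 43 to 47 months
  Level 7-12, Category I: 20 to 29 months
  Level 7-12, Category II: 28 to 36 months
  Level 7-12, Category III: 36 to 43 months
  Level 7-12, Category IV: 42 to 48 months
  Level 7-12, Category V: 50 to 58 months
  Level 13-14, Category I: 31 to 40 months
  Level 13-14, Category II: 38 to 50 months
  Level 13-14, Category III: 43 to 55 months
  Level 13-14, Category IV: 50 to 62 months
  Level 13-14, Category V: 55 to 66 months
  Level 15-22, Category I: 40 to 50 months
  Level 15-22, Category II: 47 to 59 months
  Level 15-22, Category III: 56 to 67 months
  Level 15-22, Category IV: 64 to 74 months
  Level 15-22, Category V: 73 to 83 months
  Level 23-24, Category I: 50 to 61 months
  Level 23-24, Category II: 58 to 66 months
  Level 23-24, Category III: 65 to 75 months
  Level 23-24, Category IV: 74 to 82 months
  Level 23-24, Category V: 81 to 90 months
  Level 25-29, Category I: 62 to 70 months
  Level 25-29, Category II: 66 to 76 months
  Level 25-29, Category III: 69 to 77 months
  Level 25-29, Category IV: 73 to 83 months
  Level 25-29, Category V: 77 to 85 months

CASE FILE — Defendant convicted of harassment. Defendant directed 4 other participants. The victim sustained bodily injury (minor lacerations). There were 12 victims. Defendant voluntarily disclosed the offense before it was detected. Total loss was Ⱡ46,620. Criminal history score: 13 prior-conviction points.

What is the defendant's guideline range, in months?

Base offense level for harassment: 10.
§1 applies: 10 + 2 = 12.
§2 applies (level before this adjustment is 12 < 14, so +1): 12 + 1 = 13.
§3 applies (level before this adjustment is 13 < 21, so +2): 13 + 2 = 15.
§4 applies: 15 − 1 = 14.
§5 applies: 14 + 1 = 15.
§7 does not apply.
§8 does not apply.
Final offense level: 15.
Criminal history: 13 prior points → Category V (11+).
Level 15 falls in the 15-22 band.
Grid: Level 15-22 × Category V = 73-83 months.

73-83 months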